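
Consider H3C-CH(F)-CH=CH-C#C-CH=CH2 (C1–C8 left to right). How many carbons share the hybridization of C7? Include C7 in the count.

C7 is sp2 (one π bond).
C1: sp3
C2: sp3
C3: sp2 ✓
C4: sp2 ✓
C5: sp
C6: sp
C7: sp2 ✓
C8: sp2 ✓
4 carbons are sp2.

4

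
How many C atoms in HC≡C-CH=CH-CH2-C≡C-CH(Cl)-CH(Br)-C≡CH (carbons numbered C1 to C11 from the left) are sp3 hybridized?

C1: sp
C2: sp
C3: sp2
C4: sp2
C5: sp3 ✓
C6: sp
C7: sp
C8: sp3 ✓
C9: sp3 ✓
C10: sp
C11: sp
C5, C8, C9 → 3 sp3 carbons.

3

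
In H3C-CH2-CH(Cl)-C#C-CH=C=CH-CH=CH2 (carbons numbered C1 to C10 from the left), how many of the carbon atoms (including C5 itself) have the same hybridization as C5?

C5 is sp (two π bonds).
C1: sp3
C2: sp3
C3: sp3
C4: sp ✓
C5: sp ✓
C6: sp2
C7: sp ✓
C8: sp2
C9: sp2
C10: sp2
3 carbons are sp.

3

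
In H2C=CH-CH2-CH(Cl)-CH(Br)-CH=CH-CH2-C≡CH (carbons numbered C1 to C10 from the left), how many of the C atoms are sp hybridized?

C1: sp2
C2: sp2
C3: sp3
C4: sp3
C5: sp3
C6: sp2
C7: sp2
C8: sp3
C9: sp ✓
C10: sp ✓
C9, C10 → 2 sp carbons.

2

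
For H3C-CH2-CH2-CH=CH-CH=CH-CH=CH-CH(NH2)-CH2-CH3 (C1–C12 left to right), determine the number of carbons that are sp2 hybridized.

6

C1: sp3
C2: sp3
C3: sp3
C4: sp2 ✓
C5: sp2 ✓
C6: sp2 ✓
C7: sp2 ✓
C8: sp2 ✓
C9: sp2 ✓
C10: sp3
C11: sp3
C12: sp3
C4, C5, C6, C7, C8, C9 → 6 sp2 carbons.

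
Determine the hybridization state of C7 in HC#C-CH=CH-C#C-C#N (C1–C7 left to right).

sp

C7 carries 2 σ bonds, plus two π bonds, giving a steric number of 2, so it is sp.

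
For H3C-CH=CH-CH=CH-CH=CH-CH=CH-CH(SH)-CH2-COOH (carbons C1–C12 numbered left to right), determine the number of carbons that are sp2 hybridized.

C1: sp3
C2: sp2 ✓
C3: sp2 ✓
C4: sp2 ✓
C5: sp2 ✓
C6: sp2 ✓
C7: sp2 ✓
C8: sp2 ✓
C9: sp2 ✓
C10: sp3
C11: sp3
C12: sp2 ✓
C2, C3, C4, C5, C6, C7, C8, C9, C12 → 9 sp2 carbons.

9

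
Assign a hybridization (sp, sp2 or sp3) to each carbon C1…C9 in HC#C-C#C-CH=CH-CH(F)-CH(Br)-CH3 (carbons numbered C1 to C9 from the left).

C1 sp, C2 sp, C3 sp, C4 sp, C5 sp2, C6 sp2, C7 sp3, C8 sp3, C9 sp3

C1 — 2 σ bonds, plus two π bonds. Steric number 2, so sp.
C2 has 2 σ bonds, plus two π bonds: steric number 2 → sp.
C3: 2 σ bonds, plus two π bonds; 2 regions of electron density → sp.
C4 is sp: 2 σ bonds, plus two π bonds, 2 electron-density regions.
C5: 3 σ bonds, plus one π bond; 3 regions of electron density → sp2.
C6 — 3 σ bonds, plus one π bond. Steric number 3, so sp2.
C7 (4 σ bonds) has steric number 4: sp3.
C8 (4 σ bonds) has steric number 4: sp3.
C9 (4 σ bonds) has steric number 4: sp3.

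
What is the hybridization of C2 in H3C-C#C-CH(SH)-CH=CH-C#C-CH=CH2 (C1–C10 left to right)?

sp

C2 carries 2 σ bonds, plus two π bonds, giving a steric number of 2, so it is sp.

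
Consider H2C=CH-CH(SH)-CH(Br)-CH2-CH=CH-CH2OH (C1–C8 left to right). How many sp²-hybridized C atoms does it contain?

4

C1: sp2 ✓
C2: sp2 ✓
C3: sp3
C4: sp3
C5: sp3
C6: sp2 ✓
C7: sp2 ✓
C8: sp3
C1, C2, C6, C7 → 4 sp2 carbons.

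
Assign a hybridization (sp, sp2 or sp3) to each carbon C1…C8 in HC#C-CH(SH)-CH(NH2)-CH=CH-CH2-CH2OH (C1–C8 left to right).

C1 is sp: 2 σ bonds, plus two π bonds, 2 electron-density regions.
C2 (2 σ bonds, plus two π bonds) has steric number 2: sp.
C3: 4 σ bonds — 4 electron domains, sp3.
C4 — 4 σ bonds. Steric number 4, so sp3.
C5 is sp2: 3 σ bonds, plus one π bond, 3 electron-density regions.
C6 (3 σ bonds, plus one π bond) has steric number 3: sp2.
C7 is sp3: 4 σ bonds, 4 electron-density regions.
C8 — 4 σ bonds. Steric number 4, so sp3.

C1 sp, C2 sp, C3 sp3, C4 sp3, C5 sp2, C6 sp2, C7 sp3, C8 sp3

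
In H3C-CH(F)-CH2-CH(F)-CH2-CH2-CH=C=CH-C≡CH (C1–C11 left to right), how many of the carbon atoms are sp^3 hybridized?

6

C1: sp3 ✓
C2: sp3 ✓
C3: sp3 ✓
C4: sp3 ✓
C5: sp3 ✓
C6: sp3 ✓
C7: sp2
C8: sp
C9: sp2
C10: sp
C11: sp
C1, C2, C3, C4, C5, C6 → 6 sp3 carbons.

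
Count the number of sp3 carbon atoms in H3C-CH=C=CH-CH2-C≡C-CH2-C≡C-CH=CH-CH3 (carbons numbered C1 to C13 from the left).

C1: sp3 ✓
C2: sp2
C3: sp
C4: sp2
C5: sp3 ✓
C6: sp
C7: sp
C8: sp3 ✓
C9: sp
C10: sp
C11: sp2
C12: sp2
C13: sp3 ✓
C1, C5, C8, C13 → 4 sp3 carbons.

4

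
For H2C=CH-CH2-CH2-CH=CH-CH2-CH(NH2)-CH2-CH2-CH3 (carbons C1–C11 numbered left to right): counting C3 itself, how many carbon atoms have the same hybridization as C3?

C3 is sp3 (only σ bonds).
C1: sp2
C2: sp2
C3: sp3 ✓
C4: sp3 ✓
C5: sp2
C6: sp2
C7: sp3 ✓
C8: sp3 ✓
C9: sp3 ✓
C10: sp3 ✓
C11: sp3 ✓
7 carbons are sp3.

7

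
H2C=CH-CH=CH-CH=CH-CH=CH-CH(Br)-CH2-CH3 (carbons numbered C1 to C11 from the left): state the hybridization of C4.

C4 is sp2: 3 σ bonds, plus one π bond, 3 electron-density regions.

sp2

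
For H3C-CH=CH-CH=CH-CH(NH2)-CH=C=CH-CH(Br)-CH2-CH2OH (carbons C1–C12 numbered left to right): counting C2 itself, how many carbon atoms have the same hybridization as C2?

C2 is sp2 (one π bond).
C1: sp3
C2: sp2 ✓
C3: sp2 ✓
C4: sp2 ✓
C5: sp2 ✓
C6: sp3
C7: sp2 ✓
C8: sp
C9: sp2 ✓
C10: sp3
C11: sp3
C12: sp3
6 carbons are sp2.

6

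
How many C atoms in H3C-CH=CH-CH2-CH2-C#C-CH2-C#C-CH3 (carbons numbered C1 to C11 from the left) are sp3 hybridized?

C1: sp3 ✓
C2: sp2
C3: sp2
C4: sp3 ✓
C5: sp3 ✓
C6: sp
C7: sp
C8: sp3 ✓
C9: sp
C10: sp
C11: sp3 ✓
C1, C4, C5, C8, C11 → 5 sp3 carbons.

5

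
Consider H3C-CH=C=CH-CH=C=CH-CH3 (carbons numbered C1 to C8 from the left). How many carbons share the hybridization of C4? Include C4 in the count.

C4 is sp2 (one π bond).
C1: sp3
C2: sp2 ✓
C3: sp
C4: sp2 ✓
C5: sp2 ✓
C6: sp
C7: sp2 ✓
C8: sp3
4 carbons are sp2.

4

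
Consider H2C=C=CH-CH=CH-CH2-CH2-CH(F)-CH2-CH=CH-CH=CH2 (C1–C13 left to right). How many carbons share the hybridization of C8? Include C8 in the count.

4

C8 is sp3 (only σ bonds).
C1: sp2
C2: sp
C3: sp2
C4: sp2
C5: sp2
C6: sp3 ✓
C7: sp3 ✓
C8: sp3 ✓
C9: sp3 ✓
C10: sp2
C11: sp2
C12: sp2
C13: sp2
4 carbons are sp3.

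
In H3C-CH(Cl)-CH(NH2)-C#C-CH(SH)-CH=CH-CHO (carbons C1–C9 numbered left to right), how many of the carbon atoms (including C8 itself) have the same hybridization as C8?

C8 is sp2 (one π bond).
C1: sp3
C2: sp3
C3: sp3
C4: sp
C5: sp
C6: sp3
C7: sp2 ✓
C8: sp2 ✓
C9: sp2 ✓
3 carbons are sp2.

3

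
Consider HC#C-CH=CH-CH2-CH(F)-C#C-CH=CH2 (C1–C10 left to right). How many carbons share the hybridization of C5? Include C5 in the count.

C5 is sp3 (only σ bonds).
C1: sp
C2: sp
C3: sp2
C4: sp2
C5: sp3 ✓
C6: sp3 ✓
C7: sp
C8: sp
C9: sp2
C10: sp2
2 carbons are sp3.

2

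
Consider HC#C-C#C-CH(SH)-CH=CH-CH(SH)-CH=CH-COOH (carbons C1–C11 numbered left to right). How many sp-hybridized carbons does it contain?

C1: sp ✓
C2: sp ✓
C3: sp ✓
C4: sp ✓
C5: sp3
C6: sp2
C7: sp2
C8: sp3
C9: sp2
C10: sp2
C11: sp2
C1, C2, C3, C4 → 4 sp carbons.

4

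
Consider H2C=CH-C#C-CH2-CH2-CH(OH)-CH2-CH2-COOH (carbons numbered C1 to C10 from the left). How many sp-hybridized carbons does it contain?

2

C1: sp2
C2: sp2
C3: sp ✓
C4: sp ✓
C5: sp3
C6: sp3
C7: sp3
C8: sp3
C9: sp3
C10: sp2
C3, C4 → 2 sp carbons.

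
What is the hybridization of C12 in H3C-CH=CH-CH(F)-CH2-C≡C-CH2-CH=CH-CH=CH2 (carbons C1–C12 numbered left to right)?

sp²

C12 is sp2: 3 σ bonds, plus one π bond, 3 electron-density regions.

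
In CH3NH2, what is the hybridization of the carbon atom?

The carbon atom (4 σ bonds) has steric number 4: sp3.

sp³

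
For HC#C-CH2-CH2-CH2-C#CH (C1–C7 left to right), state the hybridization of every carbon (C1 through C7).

C1 sp, C2 sp, C3 sp3, C4 sp3, C5 sp3, C6 sp, C7 sp

C1 — 2 σ bonds, plus two π bonds. Steric number 2, so sp.
C2: 2 σ bonds, plus two π bonds — 2 electron domains, sp.
C3: 4 σ bonds — 4 electron domains, sp3.
C4: 4 σ bonds; 4 regions of electron density → sp3.
C5 carries 4 σ bonds, giving a steric number of 4, so it is sp3.
C6: 2 σ bonds, plus two π bonds; 2 regions of electron density → sp.
C7 is sp: 2 σ bonds, plus two π bonds, 2 electron-density regions.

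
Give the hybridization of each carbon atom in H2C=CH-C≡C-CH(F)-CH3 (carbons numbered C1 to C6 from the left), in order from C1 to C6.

C1 sp2, C2 sp2, C3 sp, C4 sp, C5 sp3, C6 sp3

C1 (3 σ bonds, plus one π bond) has steric number 3: sp2.
C2 (3 σ bonds, plus one π bond) has steric number 3: sp2.
C3 is sp: 2 σ bonds, plus two π bonds, 2 electron-density regions.
C4 has 2 σ bonds, plus two π bonds: steric number 2 → sp.
C5 carries 4 σ bonds, giving a steric number of 4, so it is sp3.
C6 carries 4 σ bonds, giving a steric number of 4, so it is sp3.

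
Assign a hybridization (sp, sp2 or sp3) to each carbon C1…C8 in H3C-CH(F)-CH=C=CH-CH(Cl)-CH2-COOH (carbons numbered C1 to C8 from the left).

C1 has 4 σ bonds: steric number 4 → sp3.
C2 has 4 σ bonds: steric number 4 → sp3.
C3 has 3 σ bonds, plus one π bond: steric number 3 → sp2.
C4: 2 σ bonds, plus two π bonds — 2 electron domains, sp.
C5 has 3 σ bonds, plus one π bond: steric number 3 → sp2.
C6: 4 σ bonds; 4 regions of electron density → sp3.
C7 has 4 σ bonds: steric number 4 → sp3.
C8 carries 3 σ bonds, plus one π bond, giving a steric number of 3, so it is sp2.

C1 sp3, C2 sp3, C3 sp2, C4 sp, C5 sp2, C6 sp3, C7 sp3, C8 sp2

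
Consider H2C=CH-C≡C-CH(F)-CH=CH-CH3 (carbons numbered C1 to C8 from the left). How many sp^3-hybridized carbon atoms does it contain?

C1: sp2
C2: sp2
C3: sp
C4: sp
C5: sp3 ✓
C6: sp2
C7: sp2
C8: sp3 ✓
C5, C8 → 2 sp3 carbons.

2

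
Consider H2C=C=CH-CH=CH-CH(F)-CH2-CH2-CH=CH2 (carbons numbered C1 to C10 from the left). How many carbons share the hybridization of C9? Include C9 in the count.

6

C9 is sp2 (one π bond).
C1: sp2 ✓
C2: sp
C3: sp2 ✓
C4: sp2 ✓
C5: sp2 ✓
C6: sp3
C7: sp3
C8: sp3
C9: sp2 ✓
C10: sp2 ✓
6 carbons are sp2.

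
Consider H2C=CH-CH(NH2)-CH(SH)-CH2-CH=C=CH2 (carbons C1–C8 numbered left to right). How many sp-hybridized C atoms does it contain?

C1: sp2
C2: sp2
C3: sp3
C4: sp3
C5: sp3
C6: sp2
C7: sp ✓
C8: sp2
C7 → 1 sp carbon.

1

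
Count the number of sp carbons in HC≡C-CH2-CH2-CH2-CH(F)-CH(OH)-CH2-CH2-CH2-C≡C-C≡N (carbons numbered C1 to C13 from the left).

5

C1: sp ✓
C2: sp ✓
C3: sp3
C4: sp3
C5: sp3
C6: sp3
C7: sp3
C8: sp3
C9: sp3
C10: sp3
C11: sp ✓
C12: sp ✓
C13: sp ✓
C1, C2, C11, C12, C13 → 5 sp carbons.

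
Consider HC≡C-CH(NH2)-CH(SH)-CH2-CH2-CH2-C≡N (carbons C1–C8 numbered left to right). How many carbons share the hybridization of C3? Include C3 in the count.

5

C3 is sp3 (only σ bonds).
C1: sp
C2: sp
C3: sp3 ✓
C4: sp3 ✓
C5: sp3 ✓
C6: sp3 ✓
C7: sp3 ✓
C8: sp
5 carbons are sp3.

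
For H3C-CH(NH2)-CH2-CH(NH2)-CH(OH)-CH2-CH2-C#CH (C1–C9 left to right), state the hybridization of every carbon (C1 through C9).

C1 sp3, C2 sp3, C3 sp3, C4 sp3, C5 sp3, C6 sp3, C7 sp3, C8 sp, C9 sp

C1 (4 σ bonds) has steric number 4: sp3.
C2 carries 4 σ bonds, giving a steric number of 4, so it is sp3.
C3: 4 σ bonds; 4 regions of electron density → sp3.
C4 — 4 σ bonds. Steric number 4, so sp3.
C5 carries 4 σ bonds, giving a steric number of 4, so it is sp3.
C6 (4 σ bonds) has steric number 4: sp3.
C7 — 4 σ bonds. Steric number 4, so sp3.
C8 (2 σ bonds, plus two π bonds) has steric number 2: sp.
C9 (2 σ bonds, plus two π bonds) has steric number 2: sp.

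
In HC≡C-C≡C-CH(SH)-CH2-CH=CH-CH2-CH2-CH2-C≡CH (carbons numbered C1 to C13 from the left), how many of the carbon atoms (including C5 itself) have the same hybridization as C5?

C5 is sp3 (only σ bonds).
C1: sp
C2: sp
C3: sp
C4: sp
C5: sp3 ✓
C6: sp3 ✓
C7: sp2
C8: sp2
C9: sp3 ✓
C10: sp3 ✓
C11: sp3 ✓
C12: sp
C13: sp
5 carbons are sp3.

5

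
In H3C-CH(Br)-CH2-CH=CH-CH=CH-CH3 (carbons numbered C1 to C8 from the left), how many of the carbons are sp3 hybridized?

C1: sp3 ✓
C2: sp3 ✓
C3: sp3 ✓
C4: sp2
C5: sp2
C6: sp2
C7: sp2
C8: sp3 ✓
C1, C2, C3, C8 → 4 sp3 carbons.

4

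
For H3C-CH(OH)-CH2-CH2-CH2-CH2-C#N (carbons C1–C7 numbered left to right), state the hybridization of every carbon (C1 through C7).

C1 sp3, C2 sp3, C3 sp3, C4 sp3, C5 sp3, C6 sp3, C7 sp

C1 is sp3: 4 σ bonds, 4 electron-density regions.
C2: 4 σ bonds; 4 regions of electron density → sp3.
C3 (4 σ bonds) has steric number 4: sp3.
C4: 4 σ bonds — 4 electron domains, sp3.
C5 — 4 σ bonds. Steric number 4, so sp3.
C6: 4 σ bonds; 4 regions of electron density → sp3.
C7 (2 σ bonds, plus two π bonds) has steric number 2: sp.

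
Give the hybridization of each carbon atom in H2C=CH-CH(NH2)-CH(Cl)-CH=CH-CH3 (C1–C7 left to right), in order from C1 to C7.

C1 sp2, C2 sp2, C3 sp3, C4 sp3, C5 sp2, C6 sp2, C7 sp3

C1 has 3 σ bonds, plus one π bond: steric number 3 → sp2.
C2 carries 3 σ bonds, plus one π bond, giving a steric number of 3, so it is sp2.
C3 (4 σ bonds) has steric number 4: sp3.
C4 has 4 σ bonds: steric number 4 → sp3.
C5: 3 σ bonds, plus one π bond — 3 electron domains, sp2.
C6 is sp2: 3 σ bonds, plus one π bond, 3 electron-density regions.
C7 (4 σ bonds) has steric number 4: sp3.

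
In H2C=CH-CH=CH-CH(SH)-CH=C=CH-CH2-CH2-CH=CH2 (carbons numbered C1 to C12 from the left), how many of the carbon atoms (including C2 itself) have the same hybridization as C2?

8

C2 is sp2 (one π bond).
C1: sp2 ✓
C2: sp2 ✓
C3: sp2 ✓
C4: sp2 ✓
C5: sp3
C6: sp2 ✓
C7: sp
C8: sp2 ✓
C9: sp3
C10: sp3
C11: sp2 ✓
C12: sp2 ✓
8 carbons are sp2.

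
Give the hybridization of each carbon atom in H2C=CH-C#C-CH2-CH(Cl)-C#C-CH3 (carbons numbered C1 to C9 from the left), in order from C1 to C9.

C1 (3 σ bonds, plus one π bond) has steric number 3: sp2.
C2: 3 σ bonds, plus one π bond — 3 electron domains, sp2.
C3 has 2 σ bonds, plus two π bonds: steric number 2 → sp.
C4: 2 σ bonds, plus two π bonds; 2 regions of electron density → sp.
C5 is sp3: 4 σ bonds, 4 electron-density regions.
C6 (4 σ bonds) has steric number 4: sp3.
C7 — 2 σ bonds, plus two π bonds. Steric number 2, so sp.
C8 carries 2 σ bonds, plus two π bonds, giving a steric number of 2, so it is sp.
C9 (4 σ bonds) has steric number 4: sp3.

C1 sp2, C2 sp2, C3 sp, C4 sp, C5 sp3, C6 sp3, C7 sp, C8 sp, C9 sp3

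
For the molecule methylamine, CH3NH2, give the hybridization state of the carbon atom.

The carbon atom is sp3: 4 σ bonds, 4 electron-density regions.

sp^3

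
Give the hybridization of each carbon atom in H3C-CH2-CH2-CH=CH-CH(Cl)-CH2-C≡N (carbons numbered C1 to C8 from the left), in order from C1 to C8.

C1 carries 4 σ bonds, giving a steric number of 4, so it is sp3.
C2: 4 σ bonds; 4 regions of electron density → sp3.
C3 carries 4 σ bonds, giving a steric number of 4, so it is sp3.
C4 has 3 σ bonds, plus one π bond: steric number 3 → sp2.
C5 carries 3 σ bonds, plus one π bond, giving a steric number of 3, so it is sp2.
C6 — 4 σ bonds. Steric number 4, so sp3.
C7 carries 4 σ bonds, giving a steric number of 4, so it is sp3.
C8: 2 σ bonds, plus two π bonds — 2 electron domains, sp.

C1 sp3, C2 sp3, C3 sp3, C4 sp2, C5 sp2, C6 sp3, C7 sp3, C8 sp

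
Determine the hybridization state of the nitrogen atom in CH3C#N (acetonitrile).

N has one σ bond and one lone pair: steric number 2 → sp.

sp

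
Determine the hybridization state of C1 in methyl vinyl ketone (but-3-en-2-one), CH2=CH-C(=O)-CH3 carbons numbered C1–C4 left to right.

sp²

C1 has 3 σ bonds, plus one π bond: steric number 3 → sp2.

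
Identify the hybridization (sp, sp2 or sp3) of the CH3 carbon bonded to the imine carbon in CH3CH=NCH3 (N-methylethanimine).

sp3

The CH3 carbon bonded to the imine carbon: 4 σ bonds — 4 electron domains, sp3.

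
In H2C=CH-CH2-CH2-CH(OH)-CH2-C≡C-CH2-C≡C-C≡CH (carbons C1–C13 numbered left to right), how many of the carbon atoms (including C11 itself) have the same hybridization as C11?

6

C11 is sp (two π bonds).
C1: sp2
C2: sp2
C3: sp3
C4: sp3
C5: sp3
C6: sp3
C7: sp ✓
C8: sp ✓
C9: sp3
C10: sp ✓
C11: sp ✓
C12: sp ✓
C13: sp ✓
6 carbons are sp.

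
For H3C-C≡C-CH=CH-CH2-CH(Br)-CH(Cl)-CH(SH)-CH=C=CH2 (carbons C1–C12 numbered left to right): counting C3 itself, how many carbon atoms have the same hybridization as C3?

3

C3 is sp (two π bonds).
C1: sp3
C2: sp ✓
C3: sp ✓
C4: sp2
C5: sp2
C6: sp3
C7: sp3
C8: sp3
C9: sp3
C10: sp2
C11: sp ✓
C12: sp2
3 carbons are sp.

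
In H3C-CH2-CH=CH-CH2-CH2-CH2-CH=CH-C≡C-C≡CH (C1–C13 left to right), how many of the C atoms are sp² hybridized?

4

C1: sp3
C2: sp3
C3: sp2 ✓
C4: sp2 ✓
C5: sp3
C6: sp3
C7: sp3
C8: sp2 ✓
C9: sp2 ✓
C10: sp
C11: sp
C12: sp
C13: sp
C3, C4, C8, C9 → 4 sp2 carbons.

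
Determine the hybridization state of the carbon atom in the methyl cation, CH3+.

sp^2

Three σ bonds to H, empty p orbital → sp2, trigonal planar.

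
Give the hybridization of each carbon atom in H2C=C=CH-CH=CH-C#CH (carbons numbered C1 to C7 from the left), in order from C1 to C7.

C1 sp2, C2 sp, C3 sp2, C4 sp2, C5 sp2, C6 sp, C7 sp

C1: 3 σ bonds, plus one π bond — 3 electron domains, sp2.
C2 (2 σ bonds, plus two π bonds) has steric number 2: sp.
C3 is sp2: 3 σ bonds, plus one π bond, 3 electron-density regions.
C4 is sp2: 3 σ bonds, plus one π bond, 3 electron-density regions.
C5 is sp2: 3 σ bonds, plus one π bond, 3 electron-density regions.
C6 (2 σ bonds, plus two π bonds) has steric number 2: sp.
C7 is sp: 2 σ bonds, plus two π bonds, 2 electron-density regions.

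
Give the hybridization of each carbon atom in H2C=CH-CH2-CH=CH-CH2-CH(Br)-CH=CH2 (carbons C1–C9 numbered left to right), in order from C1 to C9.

C1 sp2, C2 sp2, C3 sp3, C4 sp2, C5 sp2, C6 sp3, C7 sp3, C8 sp2, C9 sp2

C1 is sp2: 3 σ bonds, plus one π bond, 3 electron-density regions.
C2 (3 σ bonds, plus one π bond) has steric number 3: sp2.
C3: 4 σ bonds; 4 regions of electron density → sp3.
C4 (3 σ bonds, plus one π bond) has steric number 3: sp2.
C5 carries 3 σ bonds, plus one π bond, giving a steric number of 3, so it is sp2.
C6 — 4 σ bonds. Steric number 4, so sp3.
C7: 4 σ bonds; 4 regions of electron density → sp3.
C8: 3 σ bonds, plus one π bond; 3 regions of electron density → sp2.
C9 is sp2: 3 σ bonds, plus one π bond, 3 electron-density regions.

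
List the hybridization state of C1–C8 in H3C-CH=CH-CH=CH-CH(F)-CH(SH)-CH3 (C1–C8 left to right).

C1 sp3, C2 sp2, C3 sp2, C4 sp2, C5 sp2, C6 sp3, C7 sp3, C8 sp3

C1 — 4 σ bonds. Steric number 4, so sp3.
C2 carries 3 σ bonds, plus one π bond, giving a steric number of 3, so it is sp2.
C3 has 3 σ bonds, plus one π bond: steric number 3 → sp2.
C4: 3 σ bonds, plus one π bond — 3 electron domains, sp2.
C5 carries 3 σ bonds, plus one π bond, giving a steric number of 3, so it is sp2.
C6: 4 σ bonds — 4 electron domains, sp3.
C7: 4 σ bonds; 4 regions of electron density → sp3.
C8: 4 σ bonds — 4 electron domains, sp3.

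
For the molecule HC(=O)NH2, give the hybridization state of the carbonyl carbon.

sp^2

The carbonyl carbon carries 3 σ bonds, plus one π bond, giving a steric number of 3, so it is sp2.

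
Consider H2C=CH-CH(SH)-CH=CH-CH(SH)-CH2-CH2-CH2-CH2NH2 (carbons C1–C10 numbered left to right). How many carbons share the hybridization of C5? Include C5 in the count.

4

C5 is sp2 (one π bond).
C1: sp2 ✓
C2: sp2 ✓
C3: sp3
C4: sp2 ✓
C5: sp2 ✓
C6: sp3
C7: sp3
C8: sp3
C9: sp3
C10: sp3
4 carbons are sp2.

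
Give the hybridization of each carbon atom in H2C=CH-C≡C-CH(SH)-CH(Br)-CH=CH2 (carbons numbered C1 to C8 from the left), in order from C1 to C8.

C1: 3 σ bonds, plus one π bond — 3 electron domains, sp2.
C2: 3 σ bonds, plus one π bond — 3 electron domains, sp2.
C3 — 2 σ bonds, plus two π bonds. Steric number 2, so sp.
C4 has 2 σ bonds, plus two π bonds: steric number 2 → sp.
C5: 4 σ bonds — 4 electron domains, sp3.
C6: 4 σ bonds; 4 regions of electron density → sp3.
C7: 3 σ bonds, plus one π bond; 3 regions of electron density → sp2.
C8 is sp2: 3 σ bonds, plus one π bond, 3 electron-density regions.

C1 sp2, C2 sp2, C3 sp, C4 sp, C5 sp3, C6 sp3, C7 sp2, C8 sp2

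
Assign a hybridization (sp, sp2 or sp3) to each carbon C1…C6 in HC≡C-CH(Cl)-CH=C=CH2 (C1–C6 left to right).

C1 — 2 σ bonds, plus two π bonds. Steric number 2, so sp.
C2 is sp: 2 σ bonds, plus two π bonds, 2 electron-density regions.
C3 (4 σ bonds) has steric number 4: sp3.
C4: 3 σ bonds, plus one π bond; 3 regions of electron density → sp2.
C5 carries 2 σ bonds, plus two π bonds, giving a steric number of 2, so it is sp.
C6: 3 σ bonds, plus one π bond; 3 regions of electron density → sp2.

C1 sp, C2 sp, C3 sp3, C4 sp2, C5 sp, C6 sp2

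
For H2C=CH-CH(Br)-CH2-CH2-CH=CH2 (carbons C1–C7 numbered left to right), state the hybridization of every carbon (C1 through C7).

C1 is sp2: 3 σ bonds, plus one π bond, 3 electron-density regions.
C2 — 3 σ bonds, plus one π bond. Steric number 3, so sp2.
C3: 4 σ bonds; 4 regions of electron density → sp3.
C4 — 4 σ bonds. Steric number 4, so sp3.
C5: 4 σ bonds; 4 regions of electron density → sp3.
C6 has 3 σ bonds, plus one π bond: steric number 3 → sp2.
C7: 3 σ bonds, plus one π bond — 3 electron domains, sp2.

C1 sp2, C2 sp2, C3 sp3, C4 sp3, C5 sp3, C6 sp2, C7 sp2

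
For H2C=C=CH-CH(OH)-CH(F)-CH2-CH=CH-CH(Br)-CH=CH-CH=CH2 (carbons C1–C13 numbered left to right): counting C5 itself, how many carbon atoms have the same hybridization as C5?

C5 is sp3 (only σ bonds).
C1: sp2
C2: sp
C3: sp2
C4: sp3 ✓
C5: sp3 ✓
C6: sp3 ✓
C7: sp2
C8: sp2
C9: sp3 ✓
C10: sp2
C11: sp2
C12: sp2
C13: sp2
4 carbons are sp3.

4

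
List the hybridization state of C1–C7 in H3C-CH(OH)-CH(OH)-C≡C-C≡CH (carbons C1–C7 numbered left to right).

C1 carries 4 σ bonds, giving a steric number of 4, so it is sp3.
C2 has 4 σ bonds: steric number 4 → sp3.
C3: 4 σ bonds; 4 regions of electron density → sp3.
C4 is sp: 2 σ bonds, plus two π bonds, 2 electron-density regions.
C5 — 2 σ bonds, plus two π bonds. Steric number 2, so sp.
C6 is sp: 2 σ bonds, plus two π bonds, 2 electron-density regions.
C7 is sp: 2 σ bonds, plus two π bonds, 2 electron-density regions.

C1 sp3, C2 sp3, C3 sp3, C4 sp, C5 sp, C6 sp, C7 sp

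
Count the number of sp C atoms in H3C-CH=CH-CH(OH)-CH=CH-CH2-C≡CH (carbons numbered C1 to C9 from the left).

C1: sp3
C2: sp2
C3: sp2
C4: sp3
C5: sp2
C6: sp2
C7: sp3
C8: sp ✓
C9: sp ✓
C8, C9 → 2 sp carbons.

2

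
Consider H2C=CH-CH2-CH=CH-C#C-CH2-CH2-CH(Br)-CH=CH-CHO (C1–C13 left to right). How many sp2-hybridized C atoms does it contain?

7

C1: sp2 ✓
C2: sp2 ✓
C3: sp3
C4: sp2 ✓
C5: sp2 ✓
C6: sp
C7: sp
C8: sp3
C9: sp3
C10: sp3
C11: sp2 ✓
C12: sp2 ✓
C13: sp2 ✓
C1, C2, C4, C5, C11, C12, C13 → 7 sp2 carbons.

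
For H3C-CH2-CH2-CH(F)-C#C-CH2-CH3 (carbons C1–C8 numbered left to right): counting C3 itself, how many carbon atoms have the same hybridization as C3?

C3 is sp3 (only σ bonds).
C1: sp3 ✓
C2: sp3 ✓
C3: sp3 ✓
C4: sp3 ✓
C5: sp
C6: sp
C7: sp3 ✓
C8: sp3 ✓
6 carbons are sp3.

6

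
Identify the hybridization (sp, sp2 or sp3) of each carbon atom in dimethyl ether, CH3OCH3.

sp³

Each carbon atom carries 4 σ bonds, giving a steric number of 4, so it is sp3.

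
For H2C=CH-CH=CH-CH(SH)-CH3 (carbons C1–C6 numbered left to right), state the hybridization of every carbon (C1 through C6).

C1 sp2, C2 sp2, C3 sp2, C4 sp2, C5 sp3, C6 sp3

C1 has 3 σ bonds, plus one π bond: steric number 3 → sp2.
C2: 3 σ bonds, plus one π bond; 3 regions of electron density → sp2.
C3 — 3 σ bonds, plus one π bond. Steric number 3, so sp2.
C4 is sp2: 3 σ bonds, plus one π bond, 3 electron-density regions.
C5 carries 4 σ bonds, giving a steric number of 4, so it is sp3.
C6: 4 σ bonds — 4 electron domains, sp3.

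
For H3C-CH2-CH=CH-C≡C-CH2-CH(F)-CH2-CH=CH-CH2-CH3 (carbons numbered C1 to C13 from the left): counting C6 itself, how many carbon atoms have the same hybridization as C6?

C6 is sp (two π bonds).
C1: sp3
C2: sp3
C3: sp2
C4: sp2
C5: sp ✓
C6: sp ✓
C7: sp3
C8: sp3
C9: sp3
C10: sp2
C11: sp2
C12: sp3
C13: sp3
2 carbons are sp.

2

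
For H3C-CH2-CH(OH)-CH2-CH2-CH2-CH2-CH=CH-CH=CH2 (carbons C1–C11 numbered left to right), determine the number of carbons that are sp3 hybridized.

7

C1: sp3 ✓
C2: sp3 ✓
C3: sp3 ✓
C4: sp3 ✓
C5: sp3 ✓
C6: sp3 ✓
C7: sp3 ✓
C8: sp2
C9: sp2
C10: sp2
C11: sp2
C1, C2, C3, C4, C5, C6, C7 → 7 sp3 carbons.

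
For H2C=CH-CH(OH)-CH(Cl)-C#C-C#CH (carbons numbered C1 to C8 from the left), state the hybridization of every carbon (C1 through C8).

C1 sp2, C2 sp2, C3 sp3, C4 sp3, C5 sp, C6 sp, C7 sp, C8 sp

C1: 3 σ bonds, plus one π bond — 3 electron domains, sp2.
C2 carries 3 σ bonds, plus one π bond, giving a steric number of 3, so it is sp2.
C3: 4 σ bonds; 4 regions of electron density → sp3.
C4 has 4 σ bonds: steric number 4 → sp3.
C5 (2 σ bonds, plus two π bonds) has steric number 2: sp.
C6 carries 2 σ bonds, plus two π bonds, giving a steric number of 2, so it is sp.
C7 — 2 σ bonds, plus two π bonds. Steric number 2, so sp.
C8: 2 σ bonds, plus two π bonds; 2 regions of electron density → sp.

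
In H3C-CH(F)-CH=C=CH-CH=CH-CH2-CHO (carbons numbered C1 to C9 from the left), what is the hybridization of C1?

C1 has 4 σ bonds: steric number 4 → sp3.

sp³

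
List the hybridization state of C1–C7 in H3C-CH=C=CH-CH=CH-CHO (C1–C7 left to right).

C1 sp3, C2 sp2, C3 sp, C4 sp2, C5 sp2, C6 sp2, C7 sp2

C1 has 4 σ bonds: steric number 4 → sp3.
C2: 3 σ bonds, plus one π bond — 3 electron domains, sp2.
C3 (2 σ bonds, plus two π bonds) has steric number 2: sp.
C4: 3 σ bonds, plus one π bond — 3 electron domains, sp2.
C5 (3 σ bonds, plus one π bond) has steric number 3: sp2.
C6 — 3 σ bonds, plus one π bond. Steric number 3, so sp2.
C7 carries 3 σ bonds, plus one π bond, giving a steric number of 3, so it is sp2.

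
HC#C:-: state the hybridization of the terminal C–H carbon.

sp

The terminal C–H carbon: 2 σ bonds, plus two π bonds — 2 electron domains, sp.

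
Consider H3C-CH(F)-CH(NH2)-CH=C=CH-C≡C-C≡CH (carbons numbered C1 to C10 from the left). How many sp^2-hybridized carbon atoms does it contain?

C1: sp3
C2: sp3
C3: sp3
C4: sp2 ✓
C5: sp
C6: sp2 ✓
C7: sp
C8: sp
C9: sp
C10: sp
C4, C6 → 2 sp2 carbons.

2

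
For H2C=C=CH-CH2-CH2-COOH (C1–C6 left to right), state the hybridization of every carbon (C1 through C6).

C1 is sp2: 3 σ bonds, plus one π bond, 3 electron-density regions.
C2 has 2 σ bonds, plus two π bonds: steric number 2 → sp.
C3 — 3 σ bonds, plus one π bond. Steric number 3, so sp2.
C4 carries 4 σ bonds, giving a steric number of 4, so it is sp3.
C5 has 4 σ bonds: steric number 4 → sp3.
C6: 3 σ bonds, plus one π bond; 3 regions of electron density → sp2.

C1 sp2, C2 sp, C3 sp2, C4 sp3, C5 sp3, C6 sp2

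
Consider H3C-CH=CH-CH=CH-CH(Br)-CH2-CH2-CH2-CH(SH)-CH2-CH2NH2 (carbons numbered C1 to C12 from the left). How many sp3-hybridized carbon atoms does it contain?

8

C1: sp3 ✓
C2: sp2
C3: sp2
C4: sp2
C5: sp2
C6: sp3 ✓
C7: sp3 ✓
C8: sp3 ✓
C9: sp3 ✓
C10: sp3 ✓
C11: sp3 ✓
C12: sp3 ✓
C1, C6, C7, C8, C9, C10, C11, C12 → 8 sp3 carbons.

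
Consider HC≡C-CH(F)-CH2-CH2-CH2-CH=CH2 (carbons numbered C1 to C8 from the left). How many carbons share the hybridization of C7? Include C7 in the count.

2

C7 is sp2 (one π bond).
C1: sp
C2: sp
C3: sp3
C4: sp3
C5: sp3
C6: sp3
C7: sp2 ✓
C8: sp2 ✓
2 carbons are sp2.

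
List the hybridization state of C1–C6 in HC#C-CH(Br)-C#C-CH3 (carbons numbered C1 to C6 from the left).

C1 (2 σ bonds, plus two π bonds) has steric number 2: sp.
C2: 2 σ bonds, plus two π bonds; 2 regions of electron density → sp.
C3: 4 σ bonds — 4 electron domains, sp3.
C4 — 2 σ bonds, plus two π bonds. Steric number 2, so sp.
C5 (2 σ bonds, plus two π bonds) has steric number 2: sp.
C6 is sp3: 4 σ bonds, 4 electron-density regions.

C1 sp, C2 sp, C3 sp3, C4 sp, C5 sp, C6 sp3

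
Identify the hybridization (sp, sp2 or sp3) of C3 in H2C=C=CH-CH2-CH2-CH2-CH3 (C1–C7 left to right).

sp2

C3 is sp2: 3 σ bonds, plus one π bond, 3 electron-density regions.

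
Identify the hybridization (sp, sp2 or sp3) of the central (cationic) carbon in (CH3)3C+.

Three σ bonds and an empty p orbital; no lone pair → steric number 3 → sp2 and planar.

sp²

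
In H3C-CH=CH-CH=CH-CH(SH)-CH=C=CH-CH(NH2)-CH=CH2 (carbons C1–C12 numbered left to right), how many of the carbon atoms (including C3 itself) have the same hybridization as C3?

C3 is sp2 (one π bond).
C1: sp3
C2: sp2 ✓
C3: sp2 ✓
C4: sp2 ✓
C5: sp2 ✓
C6: sp3
C7: sp2 ✓
C8: sp
C9: sp2 ✓
C10: sp3
C11: sp2 ✓
C12: sp2 ✓
8 carbons are sp2.

8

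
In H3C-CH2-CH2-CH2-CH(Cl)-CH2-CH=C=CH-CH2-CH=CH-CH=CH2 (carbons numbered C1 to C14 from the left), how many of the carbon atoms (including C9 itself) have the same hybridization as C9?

C9 is sp2 (one π bond).
C1: sp3
C2: sp3
C3: sp3
C4: sp3
C5: sp3
C6: sp3
C7: sp2 ✓
C8: sp
C9: sp2 ✓
C10: sp3
C11: sp2 ✓
C12: sp2 ✓
C13: sp2 ✓
C14: sp2 ✓
6 carbons are sp2.

6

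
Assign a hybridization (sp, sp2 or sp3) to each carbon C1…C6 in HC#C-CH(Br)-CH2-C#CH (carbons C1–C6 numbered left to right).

C1 sp, C2 sp, C3 sp3, C4 sp3, C5 sp, C6 sp

C1 carries 2 σ bonds, plus two π bonds, giving a steric number of 2, so it is sp.
C2 has 2 σ bonds, plus two π bonds: steric number 2 → sp.
C3 carries 4 σ bonds, giving a steric number of 4, so it is sp3.
C4 — 4 σ bonds. Steric number 4, so sp3.
C5 (2 σ bonds, plus two π bonds) has steric number 2: sp.
C6 has 2 σ bonds, plus two π bonds: steric number 2 → sp.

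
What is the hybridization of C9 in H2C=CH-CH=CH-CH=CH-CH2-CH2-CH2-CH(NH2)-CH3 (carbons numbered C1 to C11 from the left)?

C9 (4 σ bonds) has steric number 4: sp3.

sp3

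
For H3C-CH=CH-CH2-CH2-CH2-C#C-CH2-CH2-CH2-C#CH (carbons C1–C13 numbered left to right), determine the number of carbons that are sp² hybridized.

C1: sp3
C2: sp2 ✓
C3: sp2 ✓
C4: sp3
C5: sp3
C6: sp3
C7: sp
C8: sp
C9: sp3
C10: sp3
C11: sp3
C12: sp
C13: sp
C2, C3 → 2 sp2 carbons.

2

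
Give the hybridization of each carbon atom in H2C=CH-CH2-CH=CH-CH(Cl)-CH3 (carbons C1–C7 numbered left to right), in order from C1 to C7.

C1 is sp2: 3 σ bonds, plus one π bond, 3 electron-density regions.
C2: 3 σ bonds, plus one π bond; 3 regions of electron density → sp2.
C3 is sp3: 4 σ bonds, 4 electron-density regions.
C4: 3 σ bonds, plus one π bond — 3 electron domains, sp2.
C5: 3 σ bonds, plus one π bond — 3 electron domains, sp2.
C6 (4 σ bonds) has steric number 4: sp3.
C7 is sp3: 4 σ bonds, 4 electron-density regions.

C1 sp2, C2 sp2, C3 sp3, C4 sp2, C5 sp2, C6 sp3, C7 sp3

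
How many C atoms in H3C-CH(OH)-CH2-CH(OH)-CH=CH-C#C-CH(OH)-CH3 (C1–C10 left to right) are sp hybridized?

2

C1: sp3
C2: sp3
C3: sp3
C4: sp3
C5: sp2
C6: sp2
C7: sp ✓
C8: sp ✓
C9: sp3
C10: sp3
C7, C8 → 2 sp carbons.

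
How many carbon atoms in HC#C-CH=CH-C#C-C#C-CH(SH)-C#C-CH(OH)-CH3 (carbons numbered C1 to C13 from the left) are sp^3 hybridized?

3

C1: sp
C2: sp
C3: sp2
C4: sp2
C5: sp
C6: sp
C7: sp
C8: sp
C9: sp3 ✓
C10: sp
C11: sp
C12: sp3 ✓
C13: sp3 ✓
C9, C12, C13 → 3 sp3 carbons.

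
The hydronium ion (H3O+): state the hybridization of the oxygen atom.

Three σ bonds + one lone pair = steric number 4 → sp3.

sp^3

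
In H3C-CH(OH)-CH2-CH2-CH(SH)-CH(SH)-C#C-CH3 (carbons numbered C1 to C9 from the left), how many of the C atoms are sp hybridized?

2

C1: sp3
C2: sp3
C3: sp3
C4: sp3
C5: sp3
C6: sp3
C7: sp ✓
C8: sp ✓
C9: sp3
C7, C8 → 2 sp carbons.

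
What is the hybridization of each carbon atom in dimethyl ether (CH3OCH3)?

Each carbon atom — 4 σ bonds. Steric number 4, so sp3.

sp^3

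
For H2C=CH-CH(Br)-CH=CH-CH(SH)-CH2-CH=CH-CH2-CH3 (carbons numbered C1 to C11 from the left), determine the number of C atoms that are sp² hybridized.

6

C1: sp2 ✓
C2: sp2 ✓
C3: sp3
C4: sp2 ✓
C5: sp2 ✓
C6: sp3
C7: sp3
C8: sp2 ✓
C9: sp2 ✓
C10: sp3
C11: sp3
C1, C2, C4, C5, C8, C9 → 6 sp2 carbons.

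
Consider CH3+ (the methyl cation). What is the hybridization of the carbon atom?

sp²

Three σ bonds to H, empty p orbital → sp2, trigonal planar.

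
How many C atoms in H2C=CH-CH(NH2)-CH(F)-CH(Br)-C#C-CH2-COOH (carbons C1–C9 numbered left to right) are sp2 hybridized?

3

C1: sp2 ✓
C2: sp2 ✓
C3: sp3
C4: sp3
C5: sp3
C6: sp
C7: sp
C8: sp3
C9: sp2 ✓
C1, C2, C9 → 3 sp2 carbons.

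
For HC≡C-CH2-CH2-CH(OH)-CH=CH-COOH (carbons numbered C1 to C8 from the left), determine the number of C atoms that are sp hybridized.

C1: sp ✓
C2: sp ✓
C3: sp3
C4: sp3
C5: sp3
C6: sp2
C7: sp2
C8: sp2
C1, C2 → 2 sp carbons.

2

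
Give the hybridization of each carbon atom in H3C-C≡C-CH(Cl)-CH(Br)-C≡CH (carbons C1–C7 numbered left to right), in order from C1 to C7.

C1 has 4 σ bonds: steric number 4 → sp3.
C2: 2 σ bonds, plus two π bonds — 2 electron domains, sp.
C3: 2 σ bonds, plus two π bonds — 2 electron domains, sp.
C4: 4 σ bonds — 4 electron domains, sp3.
C5: 4 σ bonds — 4 electron domains, sp3.
C6 has 2 σ bonds, plus two π bonds: steric number 2 → sp.
C7 is sp: 2 σ bonds, plus two π bonds, 2 electron-density regions.

C1 sp3, C2 sp, C3 sp, C4 sp3, C5 sp3, C6 sp, C7 sp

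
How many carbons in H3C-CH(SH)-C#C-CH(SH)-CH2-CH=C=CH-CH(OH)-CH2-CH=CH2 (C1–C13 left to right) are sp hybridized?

3

C1: sp3
C2: sp3
C3: sp ✓
C4: sp ✓
C5: sp3
C6: sp3
C7: sp2
C8: sp ✓
C9: sp2
C10: sp3
C11: sp3
C12: sp2
C13: sp2
C3, C4, C8 → 3 sp carbons.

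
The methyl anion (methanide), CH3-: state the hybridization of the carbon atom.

sp^3

Three σ bonds + one lone pair = steric number 4 → sp3, pyramidal.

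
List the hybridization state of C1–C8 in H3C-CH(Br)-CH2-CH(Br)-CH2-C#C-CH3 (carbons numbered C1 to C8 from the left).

C1 sp3, C2 sp3, C3 sp3, C4 sp3, C5 sp3, C6 sp, C7 sp, C8 sp3

C1 carries 4 σ bonds, giving a steric number of 4, so it is sp3.
C2 — 4 σ bonds. Steric number 4, so sp3.
C3 is sp3: 4 σ bonds, 4 electron-density regions.
C4 has 4 σ bonds: steric number 4 → sp3.
C5: 4 σ bonds — 4 electron domains, sp3.
C6 is sp: 2 σ bonds, plus two π bonds, 2 electron-density regions.
C7 is sp: 2 σ bonds, plus two π bonds, 2 electron-density regions.
C8 is sp3: 4 σ bonds, 4 electron-density regions.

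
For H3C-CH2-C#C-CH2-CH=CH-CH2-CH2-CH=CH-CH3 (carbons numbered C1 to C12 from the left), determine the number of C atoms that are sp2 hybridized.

C1: sp3
C2: sp3
C3: sp
C4: sp
C5: sp3
C6: sp2 ✓
C7: sp2 ✓
C8: sp3
C9: sp3
C10: sp2 ✓
C11: sp2 ✓
C12: sp3
C6, C7, C10, C11 → 4 sp2 carbons.

4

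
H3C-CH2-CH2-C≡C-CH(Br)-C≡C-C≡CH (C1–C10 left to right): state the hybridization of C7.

sp

C7 — 2 σ bonds, plus two π bonds. Steric number 2, so sp.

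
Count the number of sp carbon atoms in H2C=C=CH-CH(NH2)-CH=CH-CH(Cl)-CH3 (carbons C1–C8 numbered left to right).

1

C1: sp2
C2: sp ✓
C3: sp2
C4: sp3
C5: sp2
C6: sp2
C7: sp3
C8: sp3
C2 → 1 sp carbon.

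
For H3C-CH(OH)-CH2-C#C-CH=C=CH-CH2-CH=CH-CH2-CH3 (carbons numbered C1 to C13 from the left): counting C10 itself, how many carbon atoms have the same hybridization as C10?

4

C10 is sp2 (one π bond).
C1: sp3
C2: sp3
C3: sp3
C4: sp
C5: sp
C6: sp2 ✓
C7: sp
C8: sp2 ✓
C9: sp3
C10: sp2 ✓
C11: sp2 ✓
C12: sp3
C13: sp3
4 carbons are sp2.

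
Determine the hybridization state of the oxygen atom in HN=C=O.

The oxygen atom carries 1 σ bond and 2 lone pairs, plus one π bond, giving a steric number of 3, so it is sp2.

sp^2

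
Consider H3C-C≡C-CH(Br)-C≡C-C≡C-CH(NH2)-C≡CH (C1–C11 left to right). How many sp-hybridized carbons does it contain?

C1: sp3
C2: sp ✓
C3: sp ✓
C4: sp3
C5: sp ✓
C6: sp ✓
C7: sp ✓
C8: sp ✓
C9: sp3
C10: sp ✓
C11: sp ✓
C2, C3, C5, C6, C7, C8, C10, C11 → 8 sp carbons.

8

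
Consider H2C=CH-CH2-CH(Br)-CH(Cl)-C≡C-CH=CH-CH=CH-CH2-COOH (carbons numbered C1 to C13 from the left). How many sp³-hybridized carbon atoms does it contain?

4

C1: sp2
C2: sp2
C3: sp3 ✓
C4: sp3 ✓
C5: sp3 ✓
C6: sp
C7: sp
C8: sp2
C9: sp2
C10: sp2
C11: sp2
C12: sp3 ✓
C13: sp2
C3, C4, C5, C12 → 4 sp3 carbons.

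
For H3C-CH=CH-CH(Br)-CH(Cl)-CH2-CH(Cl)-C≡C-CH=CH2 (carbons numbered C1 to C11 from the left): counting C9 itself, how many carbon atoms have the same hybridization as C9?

C9 is sp (two π bonds).
C1: sp3
C2: sp2
C3: sp2
C4: sp3
C5: sp3
C6: sp3
C7: sp3
C8: sp ✓
C9: sp ✓
C10: sp2
C11: sp2
2 carbons are sp.

2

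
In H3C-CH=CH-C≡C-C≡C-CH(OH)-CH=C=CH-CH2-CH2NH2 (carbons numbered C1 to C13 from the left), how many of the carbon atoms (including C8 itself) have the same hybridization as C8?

4

C8 is sp3 (only σ bonds).
C1: sp3 ✓
C2: sp2
C3: sp2
C4: sp
C5: sp
C6: sp
C7: sp
C8: sp3 ✓
C9: sp2
C10: sp
C11: sp2
C12: sp3 ✓
C13: sp3 ✓
4 carbons are sp3.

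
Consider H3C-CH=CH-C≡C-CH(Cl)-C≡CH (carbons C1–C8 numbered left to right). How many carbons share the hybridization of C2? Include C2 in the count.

C2 is sp2 (one π bond).
C1: sp3
C2: sp2 ✓
C3: sp2 ✓
C4: sp
C5: sp
C6: sp3
C7: sp
C8: sp
2 carbons are sp2.

2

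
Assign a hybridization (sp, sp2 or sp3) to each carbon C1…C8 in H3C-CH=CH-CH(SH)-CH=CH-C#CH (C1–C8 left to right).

C1 is sp3: 4 σ bonds, 4 electron-density regions.
C2 carries 3 σ bonds, plus one π bond, giving a steric number of 3, so it is sp2.
C3 is sp2: 3 σ bonds, plus one π bond, 3 electron-density regions.
C4 carries 4 σ bonds, giving a steric number of 4, so it is sp3.
C5 (3 σ bonds, plus one π bond) has steric number 3: sp2.
C6 carries 3 σ bonds, plus one π bond, giving a steric number of 3, so it is sp2.
C7 carries 2 σ bonds, plus two π bonds, giving a steric number of 2, so it is sp.
C8 is sp: 2 σ bonds, plus two π bonds, 2 electron-density regions.

C1 sp3, C2 sp2, C3 sp2, C4 sp3, C5 sp2, C6 sp2, C7 sp, C8 sp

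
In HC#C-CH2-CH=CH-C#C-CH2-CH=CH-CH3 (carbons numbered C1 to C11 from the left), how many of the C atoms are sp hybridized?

C1: sp ✓
C2: sp ✓
C3: sp3
C4: sp2
C5: sp2
C6: sp ✓
C7: sp ✓
C8: sp3
C9: sp2
C10: sp2
C11: sp3
C1, C2, C6, C7 → 4 sp carbons.

4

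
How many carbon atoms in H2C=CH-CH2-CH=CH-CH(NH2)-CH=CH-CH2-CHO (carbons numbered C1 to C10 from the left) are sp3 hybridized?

C1: sp2
C2: sp2
C3: sp3 ✓
C4: sp2
C5: sp2
C6: sp3 ✓
C7: sp2
C8: sp2
C9: sp3 ✓
C10: sp2
C3, C6, C9 → 3 sp3 carbons.

3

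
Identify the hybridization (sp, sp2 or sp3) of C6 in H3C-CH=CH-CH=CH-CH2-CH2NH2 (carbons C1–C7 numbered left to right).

C6 — 4 σ bonds. Steric number 4, so sp3.

sp^3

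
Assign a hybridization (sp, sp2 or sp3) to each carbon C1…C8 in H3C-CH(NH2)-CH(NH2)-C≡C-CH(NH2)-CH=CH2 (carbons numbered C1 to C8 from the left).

C1 sp3, C2 sp3, C3 sp3, C4 sp, C5 sp, C6 sp3, C7 sp2, C8 sp2

C1 (4 σ bonds) has steric number 4: sp3.
C2 has 4 σ bonds: steric number 4 → sp3.
C3 is sp3: 4 σ bonds, 4 electron-density regions.
C4 has 2 σ bonds, plus two π bonds: steric number 2 → sp.
C5 has 2 σ bonds, plus two π bonds: steric number 2 → sp.
C6 has 4 σ bonds: steric number 4 → sp3.
C7 carries 3 σ bonds, plus one π bond, giving a steric number of 3, so it is sp2.
C8 carries 3 σ bonds, plus one π bond, giving a steric number of 3, so it is sp2.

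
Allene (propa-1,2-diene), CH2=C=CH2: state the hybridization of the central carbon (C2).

sp

Two σ bonds and two π bonds (one to each neighbour) → sp.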